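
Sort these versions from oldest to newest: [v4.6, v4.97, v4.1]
[v4.1, v4.6, v4.97]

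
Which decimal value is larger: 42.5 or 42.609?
42.609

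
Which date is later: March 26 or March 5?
March 26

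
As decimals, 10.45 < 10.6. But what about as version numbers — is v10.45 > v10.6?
True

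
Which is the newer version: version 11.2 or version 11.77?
version 11.77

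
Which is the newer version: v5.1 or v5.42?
v5.42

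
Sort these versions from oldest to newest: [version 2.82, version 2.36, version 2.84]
[version 2.36, version 2.82, version 2.84]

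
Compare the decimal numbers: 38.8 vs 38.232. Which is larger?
38.8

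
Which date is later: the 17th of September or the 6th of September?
the 17th of September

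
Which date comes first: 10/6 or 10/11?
10/6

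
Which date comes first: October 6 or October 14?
October 6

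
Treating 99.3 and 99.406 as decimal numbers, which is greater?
99.406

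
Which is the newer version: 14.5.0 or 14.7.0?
14.7.0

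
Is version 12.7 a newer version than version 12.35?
No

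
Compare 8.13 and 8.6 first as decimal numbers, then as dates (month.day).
As decimals: 8.13 < 8.6. As dates: 8/13 is later than 8/6 (day 13 > day 6).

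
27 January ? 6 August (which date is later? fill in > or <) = <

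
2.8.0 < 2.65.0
True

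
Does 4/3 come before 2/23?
No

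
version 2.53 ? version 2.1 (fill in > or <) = >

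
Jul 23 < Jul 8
False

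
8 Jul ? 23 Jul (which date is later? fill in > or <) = <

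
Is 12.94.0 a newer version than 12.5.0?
Yes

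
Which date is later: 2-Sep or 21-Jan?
2-Sep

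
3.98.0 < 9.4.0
True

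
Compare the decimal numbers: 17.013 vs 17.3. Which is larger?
17.3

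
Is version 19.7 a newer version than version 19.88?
No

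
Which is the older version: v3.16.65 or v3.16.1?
v3.16.1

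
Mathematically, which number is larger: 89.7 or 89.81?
89.81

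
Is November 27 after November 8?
Yes. Day 27 comes after day 8 in November — this is a date comparison, not a decimal one (the decimal 11.27 would be smaller than 11.8).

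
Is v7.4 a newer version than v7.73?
No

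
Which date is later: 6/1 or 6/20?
6/20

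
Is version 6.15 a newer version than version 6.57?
No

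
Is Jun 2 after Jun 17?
No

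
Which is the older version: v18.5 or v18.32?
v18.5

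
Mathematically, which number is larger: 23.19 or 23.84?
23.84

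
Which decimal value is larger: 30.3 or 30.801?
30.801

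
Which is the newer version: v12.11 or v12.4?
v12.11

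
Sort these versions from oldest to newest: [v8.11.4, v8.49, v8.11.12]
[v8.11.4, v8.11.12, v8.49]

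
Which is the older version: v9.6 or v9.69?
v9.6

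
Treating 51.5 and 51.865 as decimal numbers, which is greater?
51.865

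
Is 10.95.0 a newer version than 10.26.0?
Yes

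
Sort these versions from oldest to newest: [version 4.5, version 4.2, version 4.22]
[version 4.2, version 4.5, version 4.22]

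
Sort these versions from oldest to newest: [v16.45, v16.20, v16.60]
[v16.20, v16.45, v16.60]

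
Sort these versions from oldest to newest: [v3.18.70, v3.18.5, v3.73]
[v3.18.5, v3.18.70, v3.73]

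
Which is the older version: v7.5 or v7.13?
v7.5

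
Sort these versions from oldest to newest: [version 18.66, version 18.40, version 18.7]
[version 18.7, version 18.40, version 18.66]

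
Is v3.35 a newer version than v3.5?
Yes. Version numbers are compared segment by segment as integers, not as decimals: minor version 35 > 5, so v3.35 > v3.5 (even though the decimal 3.35 < 3.5).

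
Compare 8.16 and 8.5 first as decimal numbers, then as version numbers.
As decimals: 8.16 < 8.5. As versions: v8.16 > v8.5 (minor version 16 > 5).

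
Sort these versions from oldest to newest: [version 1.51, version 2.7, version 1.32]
[version 1.32, version 1.51, version 2.7]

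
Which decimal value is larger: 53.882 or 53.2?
53.882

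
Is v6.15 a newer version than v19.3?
No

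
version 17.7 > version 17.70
False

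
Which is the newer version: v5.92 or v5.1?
v5.92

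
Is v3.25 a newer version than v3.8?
Yes. Version numbers are compared segment by segment as integers, not as decimals: minor version 25 > 8, so v3.25 > v3.8 (even though the decimal 3.25 < 3.8).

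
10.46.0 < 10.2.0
False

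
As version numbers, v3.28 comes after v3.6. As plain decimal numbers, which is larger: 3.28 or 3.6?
3.6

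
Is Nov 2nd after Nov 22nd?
No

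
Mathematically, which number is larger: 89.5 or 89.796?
89.796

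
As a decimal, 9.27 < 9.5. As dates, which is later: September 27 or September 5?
September 27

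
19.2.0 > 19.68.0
False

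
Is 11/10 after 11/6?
Yes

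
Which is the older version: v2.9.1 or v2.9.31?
v2.9.1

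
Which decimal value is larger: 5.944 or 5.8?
5.944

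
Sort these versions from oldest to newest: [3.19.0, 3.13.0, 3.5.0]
[3.5.0, 3.13.0, 3.19.0]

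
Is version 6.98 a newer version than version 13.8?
No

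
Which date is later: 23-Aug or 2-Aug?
23-Aug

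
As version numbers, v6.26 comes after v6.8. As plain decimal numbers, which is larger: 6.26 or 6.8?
6.8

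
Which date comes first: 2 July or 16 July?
2 July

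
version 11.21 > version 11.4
True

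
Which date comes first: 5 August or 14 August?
5 August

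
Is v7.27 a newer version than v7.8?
Yes. Version numbers are compared segment by segment as integers, not as decimals: minor version 27 > 8, so v7.27 > v7.8 (even though the decimal 7.27 < 7.8).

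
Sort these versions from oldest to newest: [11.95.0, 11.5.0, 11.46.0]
[11.5.0, 11.46.0, 11.95.0]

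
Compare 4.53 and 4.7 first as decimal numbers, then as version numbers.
As decimals: 4.53 < 4.7. As versions: v4.53 > v4.7 (minor version 53 > 7).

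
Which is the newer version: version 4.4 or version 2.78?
version 4.4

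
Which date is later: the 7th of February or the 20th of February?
the 20th of February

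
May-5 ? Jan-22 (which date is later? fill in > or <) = >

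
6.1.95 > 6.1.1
True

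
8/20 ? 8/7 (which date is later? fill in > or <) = >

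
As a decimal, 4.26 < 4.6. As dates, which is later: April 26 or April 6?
April 26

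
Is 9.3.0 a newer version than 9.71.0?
No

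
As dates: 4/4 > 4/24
False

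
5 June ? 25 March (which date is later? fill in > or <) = >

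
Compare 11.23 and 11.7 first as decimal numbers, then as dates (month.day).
As decimals: 11.23 < 11.7. As dates: 11/23 is later than 11/7 (day 23 > day 7).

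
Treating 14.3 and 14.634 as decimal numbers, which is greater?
14.634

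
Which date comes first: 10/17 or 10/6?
10/6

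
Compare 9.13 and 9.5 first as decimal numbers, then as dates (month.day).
As decimals: 9.13 < 9.5. As dates: 9/13 is later than 9/5 (day 13 > day 5).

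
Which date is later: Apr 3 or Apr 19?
Apr 19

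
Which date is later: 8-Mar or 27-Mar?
27-Mar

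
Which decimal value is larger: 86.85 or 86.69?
86.85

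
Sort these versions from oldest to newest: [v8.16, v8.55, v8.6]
[v8.6, v8.16, v8.55]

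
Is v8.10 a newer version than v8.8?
Yes. Version numbers are compared segment by segment as integers, not as decimals: minor version 10 > 8, so v8.10 > v8.8 (even though the decimal 8.10 < 8.8).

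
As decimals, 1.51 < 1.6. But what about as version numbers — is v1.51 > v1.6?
True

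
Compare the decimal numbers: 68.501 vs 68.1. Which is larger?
68.501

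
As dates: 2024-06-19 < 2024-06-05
False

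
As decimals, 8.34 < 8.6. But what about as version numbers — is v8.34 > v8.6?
True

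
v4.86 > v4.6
True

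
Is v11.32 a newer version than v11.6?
Yes. Version numbers are compared segment by segment as integers, not as decimals: minor version 32 > 6, so v11.32 > v11.6 (even though the decimal 11.32 < 11.6).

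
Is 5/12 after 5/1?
Yes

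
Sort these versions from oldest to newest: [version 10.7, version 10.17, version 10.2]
[version 10.2, version 10.7, version 10.17]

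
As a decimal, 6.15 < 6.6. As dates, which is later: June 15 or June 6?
June 15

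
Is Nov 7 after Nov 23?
No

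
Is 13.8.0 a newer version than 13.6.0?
Yes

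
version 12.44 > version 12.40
True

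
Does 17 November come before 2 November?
No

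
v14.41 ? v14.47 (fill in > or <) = <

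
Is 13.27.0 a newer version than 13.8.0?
Yes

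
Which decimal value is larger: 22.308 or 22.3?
22.308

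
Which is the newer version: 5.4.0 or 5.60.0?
5.60.0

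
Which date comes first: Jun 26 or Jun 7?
Jun 7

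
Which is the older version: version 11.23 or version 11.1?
version 11.1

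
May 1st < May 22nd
True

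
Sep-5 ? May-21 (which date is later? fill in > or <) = >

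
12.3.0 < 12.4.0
True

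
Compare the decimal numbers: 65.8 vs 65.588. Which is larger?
65.8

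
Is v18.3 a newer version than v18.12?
No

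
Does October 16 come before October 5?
No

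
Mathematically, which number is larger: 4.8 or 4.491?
4.8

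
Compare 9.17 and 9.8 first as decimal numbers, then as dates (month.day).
As decimals: 9.17 < 9.8. As dates: 9/17 is later than 9/8 (day 17 > day 8).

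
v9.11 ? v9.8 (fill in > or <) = >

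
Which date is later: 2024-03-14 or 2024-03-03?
2024-03-14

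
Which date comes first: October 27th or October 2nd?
October 2nd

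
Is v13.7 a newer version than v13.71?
No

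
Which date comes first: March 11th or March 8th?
March 8th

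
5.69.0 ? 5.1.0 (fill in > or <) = >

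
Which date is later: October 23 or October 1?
October 23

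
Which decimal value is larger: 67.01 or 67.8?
67.8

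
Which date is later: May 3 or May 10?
May 10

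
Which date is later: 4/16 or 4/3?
4/16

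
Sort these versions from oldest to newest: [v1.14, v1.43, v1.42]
[v1.14, v1.42, v1.43]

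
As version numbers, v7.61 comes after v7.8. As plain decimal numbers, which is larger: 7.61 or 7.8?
7.8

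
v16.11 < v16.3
False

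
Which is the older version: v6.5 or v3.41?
v3.41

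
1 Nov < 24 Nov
True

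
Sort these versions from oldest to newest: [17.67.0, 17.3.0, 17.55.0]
[17.3.0, 17.55.0, 17.67.0]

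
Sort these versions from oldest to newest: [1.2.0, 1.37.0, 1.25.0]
[1.2.0, 1.25.0, 1.37.0]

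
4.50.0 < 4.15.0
False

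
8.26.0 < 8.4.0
False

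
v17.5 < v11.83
False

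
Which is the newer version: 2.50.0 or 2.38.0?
2.50.0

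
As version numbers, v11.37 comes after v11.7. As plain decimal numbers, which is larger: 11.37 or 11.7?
11.7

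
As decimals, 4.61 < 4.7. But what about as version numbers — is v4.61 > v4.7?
True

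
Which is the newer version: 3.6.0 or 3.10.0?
3.10.0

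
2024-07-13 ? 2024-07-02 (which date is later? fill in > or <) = >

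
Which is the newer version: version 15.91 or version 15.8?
version 15.91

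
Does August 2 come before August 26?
Yes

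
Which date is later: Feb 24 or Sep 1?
Sep 1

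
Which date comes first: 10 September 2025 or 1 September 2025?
1 September 2025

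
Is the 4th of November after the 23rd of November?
No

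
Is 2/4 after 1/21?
Yes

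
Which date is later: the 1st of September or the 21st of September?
the 21st of September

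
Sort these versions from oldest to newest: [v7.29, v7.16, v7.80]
[v7.16, v7.29, v7.80]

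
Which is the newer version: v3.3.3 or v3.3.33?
v3.3.33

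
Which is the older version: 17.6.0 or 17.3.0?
17.3.0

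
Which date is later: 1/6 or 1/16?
1/16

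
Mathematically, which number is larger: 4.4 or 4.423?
4.423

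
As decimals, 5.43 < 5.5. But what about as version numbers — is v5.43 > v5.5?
True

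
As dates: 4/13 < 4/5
False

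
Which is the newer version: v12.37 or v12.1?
v12.37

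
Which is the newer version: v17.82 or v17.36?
v17.82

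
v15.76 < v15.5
False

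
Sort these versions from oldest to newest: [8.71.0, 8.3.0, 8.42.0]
[8.3.0, 8.42.0, 8.71.0]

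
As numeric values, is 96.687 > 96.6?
True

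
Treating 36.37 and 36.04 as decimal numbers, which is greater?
36.37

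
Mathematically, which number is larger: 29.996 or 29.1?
29.996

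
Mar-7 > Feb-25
True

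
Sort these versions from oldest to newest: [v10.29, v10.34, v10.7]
[v10.7, v10.29, v10.34]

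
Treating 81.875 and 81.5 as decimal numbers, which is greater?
81.875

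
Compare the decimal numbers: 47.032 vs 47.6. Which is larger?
47.6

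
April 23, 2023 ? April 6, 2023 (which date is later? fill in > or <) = >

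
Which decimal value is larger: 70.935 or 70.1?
70.935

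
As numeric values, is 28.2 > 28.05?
True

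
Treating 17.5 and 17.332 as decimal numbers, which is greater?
17.5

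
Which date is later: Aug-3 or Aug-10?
Aug-10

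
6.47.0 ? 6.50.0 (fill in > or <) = <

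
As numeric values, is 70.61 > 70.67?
False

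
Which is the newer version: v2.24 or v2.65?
v2.65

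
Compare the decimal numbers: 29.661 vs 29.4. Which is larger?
29.661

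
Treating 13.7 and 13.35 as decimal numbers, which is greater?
13.7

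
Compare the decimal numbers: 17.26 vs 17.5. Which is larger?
17.5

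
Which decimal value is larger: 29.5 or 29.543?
29.543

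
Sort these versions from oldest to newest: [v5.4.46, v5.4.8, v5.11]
[v5.4.8, v5.4.46, v5.11]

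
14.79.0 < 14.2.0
False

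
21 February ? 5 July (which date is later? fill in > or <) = <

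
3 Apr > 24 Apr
False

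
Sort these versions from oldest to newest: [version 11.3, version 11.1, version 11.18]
[version 11.1, version 11.3, version 11.18]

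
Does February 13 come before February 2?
No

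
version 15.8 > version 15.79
False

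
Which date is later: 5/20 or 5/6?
5/20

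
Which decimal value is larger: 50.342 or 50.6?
50.6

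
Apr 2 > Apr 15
False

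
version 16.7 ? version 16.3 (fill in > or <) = >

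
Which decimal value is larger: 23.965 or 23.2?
23.965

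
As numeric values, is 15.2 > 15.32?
False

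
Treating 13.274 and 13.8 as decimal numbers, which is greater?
13.8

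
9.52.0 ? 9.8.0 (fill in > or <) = >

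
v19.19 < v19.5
False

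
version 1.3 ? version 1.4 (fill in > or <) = <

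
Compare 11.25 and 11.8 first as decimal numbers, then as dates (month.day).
As decimals: 11.25 < 11.8. As dates: 11/25 is later than 11/8 (day 25 > day 8).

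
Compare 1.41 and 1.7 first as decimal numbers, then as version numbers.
As decimals: 1.41 < 1.7. As versions: v1.41 > v1.7 (minor version 41 > 7).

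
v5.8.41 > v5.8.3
True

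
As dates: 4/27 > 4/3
True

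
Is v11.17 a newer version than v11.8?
Yes. Version numbers are compared segment by segment as integers, not as decimals: minor version 17 > 8, so v11.17 > v11.8 (even though the decimal 11.17 < 11.8).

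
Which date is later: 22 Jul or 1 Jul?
22 Jul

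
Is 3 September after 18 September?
No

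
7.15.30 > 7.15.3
True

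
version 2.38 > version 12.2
False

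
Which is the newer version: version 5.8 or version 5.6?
version 5.8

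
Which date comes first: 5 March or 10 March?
5 March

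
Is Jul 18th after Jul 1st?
Yes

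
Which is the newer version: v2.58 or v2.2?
v2.58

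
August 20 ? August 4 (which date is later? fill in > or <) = >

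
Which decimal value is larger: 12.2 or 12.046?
12.2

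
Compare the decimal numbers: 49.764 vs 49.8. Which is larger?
49.8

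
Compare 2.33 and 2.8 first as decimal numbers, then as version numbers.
As decimals: 2.33 < 2.8. As versions: v2.33 > v2.8 (minor version 33 > 8).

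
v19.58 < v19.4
False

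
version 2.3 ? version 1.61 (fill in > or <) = >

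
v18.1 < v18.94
True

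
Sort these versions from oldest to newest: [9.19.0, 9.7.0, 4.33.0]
[4.33.0, 9.7.0, 9.19.0]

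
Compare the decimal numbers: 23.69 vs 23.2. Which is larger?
23.69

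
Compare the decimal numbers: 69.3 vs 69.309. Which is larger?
69.309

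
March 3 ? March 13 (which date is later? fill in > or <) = <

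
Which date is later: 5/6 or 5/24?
5/24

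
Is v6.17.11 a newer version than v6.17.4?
Yes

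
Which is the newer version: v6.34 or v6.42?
v6.42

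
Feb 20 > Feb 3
True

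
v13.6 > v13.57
False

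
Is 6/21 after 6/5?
Yes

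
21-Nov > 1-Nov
True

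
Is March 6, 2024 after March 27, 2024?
No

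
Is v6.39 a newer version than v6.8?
Yes. Version numbers are compared segment by segment as integers, not as decimals: minor version 39 > 8, so v6.39 > v6.8 (even though the decimal 6.39 < 6.8).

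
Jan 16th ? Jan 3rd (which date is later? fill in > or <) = >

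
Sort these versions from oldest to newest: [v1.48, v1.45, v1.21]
[v1.21, v1.45, v1.48]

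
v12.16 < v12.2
False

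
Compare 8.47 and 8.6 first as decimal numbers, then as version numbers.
As decimals: 8.47 < 8.6. As versions: v8.47 > v8.6 (minor version 47 > 6).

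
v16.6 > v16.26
False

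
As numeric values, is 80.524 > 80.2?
True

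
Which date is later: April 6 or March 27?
April 6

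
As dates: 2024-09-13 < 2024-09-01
False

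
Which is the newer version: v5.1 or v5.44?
v5.44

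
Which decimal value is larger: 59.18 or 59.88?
59.88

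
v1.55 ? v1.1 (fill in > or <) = >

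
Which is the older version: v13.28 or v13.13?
v13.13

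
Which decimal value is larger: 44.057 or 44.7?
44.7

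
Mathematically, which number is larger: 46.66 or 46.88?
46.88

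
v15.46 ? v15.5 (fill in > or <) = >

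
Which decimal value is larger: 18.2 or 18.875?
18.875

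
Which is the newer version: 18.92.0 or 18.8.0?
18.92.0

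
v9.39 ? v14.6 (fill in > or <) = <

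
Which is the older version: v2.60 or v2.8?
v2.8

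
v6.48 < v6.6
False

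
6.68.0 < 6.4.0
False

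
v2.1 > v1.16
True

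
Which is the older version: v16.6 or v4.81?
v4.81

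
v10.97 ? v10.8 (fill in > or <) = >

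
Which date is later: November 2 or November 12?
November 12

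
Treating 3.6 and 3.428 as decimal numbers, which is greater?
3.6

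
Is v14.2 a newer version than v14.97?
No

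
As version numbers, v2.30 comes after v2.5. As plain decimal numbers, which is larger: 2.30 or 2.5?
2.5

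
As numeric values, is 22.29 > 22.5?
False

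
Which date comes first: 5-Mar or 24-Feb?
24-Feb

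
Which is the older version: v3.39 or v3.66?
v3.39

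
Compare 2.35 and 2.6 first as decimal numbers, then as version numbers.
As decimals: 2.35 < 2.6. As versions: v2.35 > v2.6 (minor version 35 > 6).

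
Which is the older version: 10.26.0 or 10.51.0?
10.26.0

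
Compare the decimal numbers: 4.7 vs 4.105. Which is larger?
4.7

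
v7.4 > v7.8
False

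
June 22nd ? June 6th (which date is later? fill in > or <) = >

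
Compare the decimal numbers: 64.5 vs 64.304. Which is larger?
64.5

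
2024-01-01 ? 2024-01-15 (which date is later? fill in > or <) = <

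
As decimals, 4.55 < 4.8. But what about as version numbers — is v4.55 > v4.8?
True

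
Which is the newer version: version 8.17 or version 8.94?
version 8.94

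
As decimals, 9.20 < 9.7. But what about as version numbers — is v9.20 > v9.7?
True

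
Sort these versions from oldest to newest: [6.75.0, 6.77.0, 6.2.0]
[6.2.0, 6.75.0, 6.77.0]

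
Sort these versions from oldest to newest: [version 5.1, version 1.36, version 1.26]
[version 1.26, version 1.36, version 5.1]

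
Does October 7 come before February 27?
No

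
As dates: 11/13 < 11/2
False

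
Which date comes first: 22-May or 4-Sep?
22-May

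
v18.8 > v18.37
False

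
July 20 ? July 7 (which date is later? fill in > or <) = >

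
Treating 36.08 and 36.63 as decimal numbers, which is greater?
36.63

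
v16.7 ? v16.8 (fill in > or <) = <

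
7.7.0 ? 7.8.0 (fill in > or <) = <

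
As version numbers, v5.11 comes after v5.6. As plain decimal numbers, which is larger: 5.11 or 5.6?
5.6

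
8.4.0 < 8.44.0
True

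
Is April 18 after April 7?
Yes. Day 18 comes after day 7 in April — this is a date comparison, not a decimal one (the decimal 4.18 would be smaller than 4.7).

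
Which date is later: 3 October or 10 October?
10 October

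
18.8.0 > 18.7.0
True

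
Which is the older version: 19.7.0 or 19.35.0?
19.7.0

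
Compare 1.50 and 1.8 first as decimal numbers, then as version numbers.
As decimals: 1.50 < 1.8. As versions: v1.50 > v1.8 (minor version 50 > 8).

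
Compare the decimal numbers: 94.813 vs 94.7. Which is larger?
94.813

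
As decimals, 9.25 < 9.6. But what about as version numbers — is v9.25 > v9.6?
True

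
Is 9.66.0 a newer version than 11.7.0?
No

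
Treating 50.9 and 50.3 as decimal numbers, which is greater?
50.9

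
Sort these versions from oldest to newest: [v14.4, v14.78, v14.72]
[v14.4, v14.72, v14.78]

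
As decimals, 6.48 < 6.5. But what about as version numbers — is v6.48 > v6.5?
True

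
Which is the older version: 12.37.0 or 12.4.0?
12.4.0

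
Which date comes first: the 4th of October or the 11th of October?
the 4th of October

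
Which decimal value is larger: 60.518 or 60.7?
60.7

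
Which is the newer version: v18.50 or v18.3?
v18.50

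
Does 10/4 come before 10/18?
Yes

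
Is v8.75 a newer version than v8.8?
Yes. Version numbers are compared segment by segment as integers, not as decimals: minor version 75 > 8, so v8.75 > v8.8 (even though the decimal 8.75 < 8.8).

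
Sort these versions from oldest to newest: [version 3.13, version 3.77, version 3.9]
[version 3.9, version 3.13, version 3.77]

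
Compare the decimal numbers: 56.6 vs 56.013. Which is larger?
56.6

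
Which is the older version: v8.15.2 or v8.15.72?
v8.15.2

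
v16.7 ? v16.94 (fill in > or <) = <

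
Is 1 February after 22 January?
Yes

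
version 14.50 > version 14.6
True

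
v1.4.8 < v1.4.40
True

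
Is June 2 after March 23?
Yes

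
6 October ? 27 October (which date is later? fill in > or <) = <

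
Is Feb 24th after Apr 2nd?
No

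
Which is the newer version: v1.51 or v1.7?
v1.51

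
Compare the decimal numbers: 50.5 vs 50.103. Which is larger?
50.5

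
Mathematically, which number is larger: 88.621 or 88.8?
88.8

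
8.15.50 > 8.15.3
True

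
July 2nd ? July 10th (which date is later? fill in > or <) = <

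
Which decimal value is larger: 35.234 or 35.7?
35.7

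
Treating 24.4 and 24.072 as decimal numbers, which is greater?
24.4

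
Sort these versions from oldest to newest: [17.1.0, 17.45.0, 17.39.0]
[17.1.0, 17.39.0, 17.45.0]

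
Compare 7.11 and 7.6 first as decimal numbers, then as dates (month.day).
As decimals: 7.11 < 7.6. As dates: 7/11 is later than 7/6 (day 11 > day 6).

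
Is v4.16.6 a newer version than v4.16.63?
No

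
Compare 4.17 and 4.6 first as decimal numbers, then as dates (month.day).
As decimals: 4.17 < 4.6. As dates: 4/17 is later than 4/6 (day 17 > day 6).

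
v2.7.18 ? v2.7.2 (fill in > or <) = >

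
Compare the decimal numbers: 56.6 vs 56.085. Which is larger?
56.6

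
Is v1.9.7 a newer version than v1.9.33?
No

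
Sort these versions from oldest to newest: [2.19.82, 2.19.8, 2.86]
[2.19.8, 2.19.82, 2.86]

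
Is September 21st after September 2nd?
Yes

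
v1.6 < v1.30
True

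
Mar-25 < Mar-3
False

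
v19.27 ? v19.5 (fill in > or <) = >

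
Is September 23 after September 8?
Yes. Day 23 comes after day 8 in September — this is a date comparison, not a decimal one (the decimal 9.23 would be smaller than 9.8).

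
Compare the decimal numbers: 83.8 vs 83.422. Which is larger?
83.8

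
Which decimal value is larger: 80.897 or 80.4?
80.897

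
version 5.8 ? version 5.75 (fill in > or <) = <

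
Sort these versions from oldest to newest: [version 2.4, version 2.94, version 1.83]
[version 1.83, version 2.4, version 2.94]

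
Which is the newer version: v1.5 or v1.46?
v1.46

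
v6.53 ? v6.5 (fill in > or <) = >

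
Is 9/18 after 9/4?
Yes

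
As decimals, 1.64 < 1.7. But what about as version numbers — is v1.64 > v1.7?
True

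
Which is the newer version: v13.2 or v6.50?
v13.2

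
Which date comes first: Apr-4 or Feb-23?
Feb-23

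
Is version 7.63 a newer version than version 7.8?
Yes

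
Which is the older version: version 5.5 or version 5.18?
version 5.5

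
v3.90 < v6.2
True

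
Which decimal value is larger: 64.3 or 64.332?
64.332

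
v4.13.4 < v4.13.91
True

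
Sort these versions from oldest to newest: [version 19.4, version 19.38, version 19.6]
[version 19.4, version 19.6, version 19.38]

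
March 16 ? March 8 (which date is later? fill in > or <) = >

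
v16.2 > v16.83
False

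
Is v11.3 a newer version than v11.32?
No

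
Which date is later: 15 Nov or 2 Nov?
15 Nov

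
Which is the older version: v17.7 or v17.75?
v17.7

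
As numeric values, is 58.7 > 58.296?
True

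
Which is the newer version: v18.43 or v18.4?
v18.43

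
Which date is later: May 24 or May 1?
May 24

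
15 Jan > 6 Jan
True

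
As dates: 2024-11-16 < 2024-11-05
False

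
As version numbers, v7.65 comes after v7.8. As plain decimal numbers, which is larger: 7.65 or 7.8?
7.8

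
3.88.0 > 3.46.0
True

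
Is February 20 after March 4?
No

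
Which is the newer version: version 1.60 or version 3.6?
version 3.6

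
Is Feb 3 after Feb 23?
No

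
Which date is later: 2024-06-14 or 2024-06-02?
2024-06-14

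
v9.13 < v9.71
True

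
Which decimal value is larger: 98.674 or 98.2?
98.674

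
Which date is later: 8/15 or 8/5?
8/15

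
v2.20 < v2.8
False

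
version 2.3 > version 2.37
False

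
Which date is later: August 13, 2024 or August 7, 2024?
August 13, 2024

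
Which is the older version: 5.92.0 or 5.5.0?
5.5.0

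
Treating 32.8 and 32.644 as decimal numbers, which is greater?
32.8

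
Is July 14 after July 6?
Yes. Day 14 comes after day 6 in July — this is a date comparison, not a decimal one (the decimal 7.14 would be smaller than 7.6).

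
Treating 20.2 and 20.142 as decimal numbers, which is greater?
20.2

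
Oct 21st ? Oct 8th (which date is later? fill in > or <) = >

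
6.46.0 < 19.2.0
True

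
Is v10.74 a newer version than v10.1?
Yes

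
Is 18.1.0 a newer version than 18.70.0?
No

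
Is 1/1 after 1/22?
No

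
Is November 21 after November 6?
Yes. Day 21 comes after day 6 in November — this is a date comparison, not a decimal one (the decimal 11.21 would be smaller than 11.6).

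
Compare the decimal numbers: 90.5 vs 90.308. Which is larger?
90.5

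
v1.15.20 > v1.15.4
True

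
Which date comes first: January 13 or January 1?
January 1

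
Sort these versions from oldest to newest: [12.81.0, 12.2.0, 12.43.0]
[12.2.0, 12.43.0, 12.81.0]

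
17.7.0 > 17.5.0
True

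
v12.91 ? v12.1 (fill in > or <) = >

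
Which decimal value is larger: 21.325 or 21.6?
21.6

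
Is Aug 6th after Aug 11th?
No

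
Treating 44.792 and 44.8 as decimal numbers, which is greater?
44.8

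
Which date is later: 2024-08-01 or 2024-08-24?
2024-08-24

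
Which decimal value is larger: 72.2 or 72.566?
72.566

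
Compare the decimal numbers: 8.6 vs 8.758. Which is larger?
8.758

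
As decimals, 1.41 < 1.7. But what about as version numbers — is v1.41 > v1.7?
True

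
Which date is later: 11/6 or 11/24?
11/24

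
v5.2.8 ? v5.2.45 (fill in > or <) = <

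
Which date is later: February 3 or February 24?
February 24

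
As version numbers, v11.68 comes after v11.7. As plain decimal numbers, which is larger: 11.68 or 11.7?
11.7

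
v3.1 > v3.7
False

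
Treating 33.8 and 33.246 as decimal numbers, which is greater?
33.8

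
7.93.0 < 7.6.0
False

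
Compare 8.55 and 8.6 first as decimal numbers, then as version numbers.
As decimals: 8.55 < 8.6. As versions: v8.55 > v8.6 (minor version 55 > 6).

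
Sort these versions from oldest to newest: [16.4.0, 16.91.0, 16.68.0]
[16.4.0, 16.68.0, 16.91.0]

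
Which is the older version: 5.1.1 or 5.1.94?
5.1.1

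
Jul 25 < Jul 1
False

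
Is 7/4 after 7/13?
No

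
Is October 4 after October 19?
No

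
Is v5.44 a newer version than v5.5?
Yes. Version numbers are compared segment by segment as integers, not as decimals: minor version 44 > 5, so v5.44 > v5.5 (even though the decimal 5.44 < 5.5).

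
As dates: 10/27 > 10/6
True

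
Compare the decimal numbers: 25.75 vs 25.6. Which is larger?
25.75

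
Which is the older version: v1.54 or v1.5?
v1.5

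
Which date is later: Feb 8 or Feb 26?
Feb 26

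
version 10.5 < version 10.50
True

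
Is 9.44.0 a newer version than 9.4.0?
Yes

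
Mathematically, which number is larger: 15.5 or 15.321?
15.5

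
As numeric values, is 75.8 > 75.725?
True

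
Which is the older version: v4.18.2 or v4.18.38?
v4.18.2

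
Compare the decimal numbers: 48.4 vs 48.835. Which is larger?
48.835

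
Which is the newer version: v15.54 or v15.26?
v15.54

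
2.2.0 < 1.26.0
False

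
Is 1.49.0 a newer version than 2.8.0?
No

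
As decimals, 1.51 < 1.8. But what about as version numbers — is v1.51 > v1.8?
True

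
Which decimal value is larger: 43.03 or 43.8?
43.8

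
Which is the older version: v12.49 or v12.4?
v12.4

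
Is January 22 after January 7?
Yes. Day 22 comes after day 7 in January — this is a date comparison, not a decimal one (the decimal 1.22 would be smaller than 1.7).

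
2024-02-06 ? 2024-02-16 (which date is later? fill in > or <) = <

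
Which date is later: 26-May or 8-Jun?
8-Jun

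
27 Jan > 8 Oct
False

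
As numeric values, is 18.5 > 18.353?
True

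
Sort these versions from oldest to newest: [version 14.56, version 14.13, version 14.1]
[version 14.1, version 14.13, version 14.56]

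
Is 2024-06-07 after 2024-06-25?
No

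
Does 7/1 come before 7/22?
Yes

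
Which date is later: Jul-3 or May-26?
Jul-3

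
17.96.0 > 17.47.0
True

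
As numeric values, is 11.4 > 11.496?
False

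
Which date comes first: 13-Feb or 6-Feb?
6-Feb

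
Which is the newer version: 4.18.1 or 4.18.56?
4.18.56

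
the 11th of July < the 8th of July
False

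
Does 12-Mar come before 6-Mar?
No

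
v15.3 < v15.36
True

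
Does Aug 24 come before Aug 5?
No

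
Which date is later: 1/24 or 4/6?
4/6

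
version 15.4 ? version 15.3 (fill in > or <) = >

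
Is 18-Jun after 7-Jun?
Yes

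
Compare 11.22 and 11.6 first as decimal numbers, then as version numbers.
As decimals: 11.22 < 11.6. As versions: v11.22 > v11.6 (minor version 22 > 6).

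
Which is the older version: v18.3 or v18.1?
v18.1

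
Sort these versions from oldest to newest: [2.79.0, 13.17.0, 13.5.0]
[2.79.0, 13.5.0, 13.17.0]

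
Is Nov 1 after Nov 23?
No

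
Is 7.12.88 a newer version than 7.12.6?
Yes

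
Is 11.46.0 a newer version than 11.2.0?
Yes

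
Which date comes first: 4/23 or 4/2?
4/2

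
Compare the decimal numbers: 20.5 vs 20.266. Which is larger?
20.5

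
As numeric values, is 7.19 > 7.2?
False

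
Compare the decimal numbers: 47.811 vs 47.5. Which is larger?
47.811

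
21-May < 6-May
False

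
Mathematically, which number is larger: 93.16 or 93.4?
93.4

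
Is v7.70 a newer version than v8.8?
No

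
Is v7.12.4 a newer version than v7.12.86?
No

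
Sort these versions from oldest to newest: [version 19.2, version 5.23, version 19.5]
[version 5.23, version 19.2, version 19.5]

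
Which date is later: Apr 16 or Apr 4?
Apr 16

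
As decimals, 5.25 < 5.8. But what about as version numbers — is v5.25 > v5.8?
True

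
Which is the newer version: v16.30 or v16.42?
v16.42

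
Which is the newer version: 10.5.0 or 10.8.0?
10.8.0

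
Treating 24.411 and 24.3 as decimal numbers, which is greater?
24.411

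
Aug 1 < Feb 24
False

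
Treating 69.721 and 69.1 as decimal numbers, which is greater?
69.721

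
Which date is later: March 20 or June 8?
June 8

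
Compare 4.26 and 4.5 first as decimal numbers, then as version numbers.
As decimals: 4.26 < 4.5. As versions: v4.26 > v4.5 (minor version 26 > 5).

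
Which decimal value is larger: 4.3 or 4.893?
4.893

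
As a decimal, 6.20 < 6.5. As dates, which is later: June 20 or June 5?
June 20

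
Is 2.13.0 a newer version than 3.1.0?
No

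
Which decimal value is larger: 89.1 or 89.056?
89.1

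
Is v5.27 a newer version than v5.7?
Yes. Version numbers are compared segment by segment as integers, not as decimals: minor version 27 > 7, so v5.27 > v5.7 (even though the decimal 5.27 < 5.7).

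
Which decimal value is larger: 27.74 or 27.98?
27.98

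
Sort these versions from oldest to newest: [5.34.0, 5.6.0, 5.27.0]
[5.6.0, 5.27.0, 5.34.0]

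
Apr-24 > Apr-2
True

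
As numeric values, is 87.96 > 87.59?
True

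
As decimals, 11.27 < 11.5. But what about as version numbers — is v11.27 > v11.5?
True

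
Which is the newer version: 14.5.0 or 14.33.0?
14.33.0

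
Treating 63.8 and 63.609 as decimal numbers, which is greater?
63.8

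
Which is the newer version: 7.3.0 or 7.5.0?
7.5.0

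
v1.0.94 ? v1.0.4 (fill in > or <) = >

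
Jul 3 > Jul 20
False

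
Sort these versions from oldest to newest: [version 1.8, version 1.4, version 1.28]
[version 1.4, version 1.8, version 1.28]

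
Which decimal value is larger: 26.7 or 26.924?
26.924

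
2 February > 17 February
False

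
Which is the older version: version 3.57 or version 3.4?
version 3.4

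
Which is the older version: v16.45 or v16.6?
v16.6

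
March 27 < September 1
True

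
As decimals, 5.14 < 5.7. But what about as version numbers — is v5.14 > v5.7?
True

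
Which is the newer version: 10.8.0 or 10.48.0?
10.48.0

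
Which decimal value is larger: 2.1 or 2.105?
2.105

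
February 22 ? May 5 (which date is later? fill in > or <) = <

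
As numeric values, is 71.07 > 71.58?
False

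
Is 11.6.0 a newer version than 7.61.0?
Yes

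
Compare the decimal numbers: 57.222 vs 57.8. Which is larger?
57.8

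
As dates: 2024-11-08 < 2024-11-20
True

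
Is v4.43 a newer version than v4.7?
Yes. Version numbers are compared segment by segment as integers, not as decimals: minor version 43 > 7, so v4.43 > v4.7 (even though the decimal 4.43 < 4.7).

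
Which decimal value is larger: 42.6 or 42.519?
42.6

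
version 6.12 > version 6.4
True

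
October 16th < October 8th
False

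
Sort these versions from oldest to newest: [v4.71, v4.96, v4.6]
[v4.6, v4.71, v4.96]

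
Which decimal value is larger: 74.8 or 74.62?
74.8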